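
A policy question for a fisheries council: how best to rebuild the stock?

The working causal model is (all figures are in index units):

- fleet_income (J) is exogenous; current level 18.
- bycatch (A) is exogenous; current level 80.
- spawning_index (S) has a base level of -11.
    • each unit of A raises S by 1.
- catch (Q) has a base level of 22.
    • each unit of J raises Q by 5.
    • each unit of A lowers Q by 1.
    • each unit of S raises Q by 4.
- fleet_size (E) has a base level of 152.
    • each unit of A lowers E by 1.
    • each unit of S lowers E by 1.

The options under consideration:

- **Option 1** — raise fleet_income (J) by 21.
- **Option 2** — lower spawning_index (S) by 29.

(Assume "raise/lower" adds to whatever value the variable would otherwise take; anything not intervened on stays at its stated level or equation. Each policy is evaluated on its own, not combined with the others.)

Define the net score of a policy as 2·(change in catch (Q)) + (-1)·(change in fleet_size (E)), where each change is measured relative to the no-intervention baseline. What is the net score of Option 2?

Baseline:
  J = 18
  A = 80
  S = -11 + 80 = 69
  Q = 22 + 5·18 − 80 + 4·69 = 308
  E = 152 − 80 − 69 = 3
Option 2 (S − 29):
  J = 18
  A = 80
  S = -11 + 80 (−29 from intervention) = 40
  Q = 22 + 5·18 − 80 + 4·40 = 192
  E = 152 − 80 − 40 = 32
ΔQ = 192 − 308 = -116; ΔE = 32 − 3 = 29
Score = 2·(-116) + (-1)·29 = -261

-261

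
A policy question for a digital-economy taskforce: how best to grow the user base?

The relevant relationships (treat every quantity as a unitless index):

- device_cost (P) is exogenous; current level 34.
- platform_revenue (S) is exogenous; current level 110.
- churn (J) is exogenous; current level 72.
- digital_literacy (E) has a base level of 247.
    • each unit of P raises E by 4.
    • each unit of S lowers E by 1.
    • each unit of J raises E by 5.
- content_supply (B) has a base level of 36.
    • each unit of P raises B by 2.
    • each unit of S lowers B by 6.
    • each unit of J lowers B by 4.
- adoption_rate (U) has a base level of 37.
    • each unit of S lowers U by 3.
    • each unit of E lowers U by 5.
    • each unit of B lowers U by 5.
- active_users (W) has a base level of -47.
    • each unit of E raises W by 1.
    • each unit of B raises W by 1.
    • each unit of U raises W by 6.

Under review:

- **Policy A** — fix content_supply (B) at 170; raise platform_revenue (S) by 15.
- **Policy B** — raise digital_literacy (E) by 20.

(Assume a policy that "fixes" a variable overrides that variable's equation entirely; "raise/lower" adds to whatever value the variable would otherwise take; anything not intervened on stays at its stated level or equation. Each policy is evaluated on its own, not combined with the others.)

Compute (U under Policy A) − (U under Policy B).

-4940

Policy A (B := 170, S + 15):
  P = 34
  S = 110 + 15 = 125
  J = 72
  E = 247 + 4·34 − 125 + 5·72 = 618
  B = 170
  U = 37 − 3·125 − 5·618 − 5·170 = -4278
Policy B (E + 20):
  P = 34
  S = 110
  J = 72
  E = 247 + 4·34 − 110 + 5·72 (+20 from intervention) = 653
  B = 36 + 2·34 − 6·110 − 4·72 = -844
  U = 37 − 3·110 − 5·653 − 5·(-844) = 662
U: -4278 − 662 = -4940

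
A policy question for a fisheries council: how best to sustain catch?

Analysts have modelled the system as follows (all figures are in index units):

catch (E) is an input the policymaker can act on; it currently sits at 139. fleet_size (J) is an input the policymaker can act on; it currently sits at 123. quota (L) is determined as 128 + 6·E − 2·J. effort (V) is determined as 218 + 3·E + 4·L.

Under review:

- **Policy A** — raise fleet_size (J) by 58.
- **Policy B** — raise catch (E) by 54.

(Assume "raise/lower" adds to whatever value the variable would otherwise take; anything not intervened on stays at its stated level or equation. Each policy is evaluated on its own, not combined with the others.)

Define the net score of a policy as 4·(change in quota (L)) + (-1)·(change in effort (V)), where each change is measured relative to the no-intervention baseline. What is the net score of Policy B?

Baseline:
  E = 139
  J = 123
  L = 128 + 6·139 − 2·123 = 716
  V = 218 + 3·139 + 4·716 = 3499
Policy B (E + 54):
  E = 139 + 54 = 193
  J = 123
  L = 128 + 6·193 − 2·123 = 1040
  V = 218 + 3·193 + 4·1040 = 4957
ΔL = 1040 − 716 = 324; ΔV = 4957 − 3499 = 1458
Score = 4·324 + (-1)·1458 = -162

-162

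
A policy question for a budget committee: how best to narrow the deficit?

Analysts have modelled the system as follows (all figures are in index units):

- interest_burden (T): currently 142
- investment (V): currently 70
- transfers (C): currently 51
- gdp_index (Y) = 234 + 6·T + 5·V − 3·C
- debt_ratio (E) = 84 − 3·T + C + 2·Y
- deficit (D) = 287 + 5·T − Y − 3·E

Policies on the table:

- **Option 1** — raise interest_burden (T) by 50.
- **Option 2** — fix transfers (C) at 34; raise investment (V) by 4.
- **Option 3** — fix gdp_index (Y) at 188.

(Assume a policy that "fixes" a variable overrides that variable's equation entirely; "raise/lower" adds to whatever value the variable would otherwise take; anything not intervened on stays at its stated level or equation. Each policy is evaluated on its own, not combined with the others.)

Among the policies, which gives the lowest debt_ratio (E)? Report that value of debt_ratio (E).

Option 1 (T + 50):
  T = 142 + 50 = 192
  V = 70
  C = 51
  Y = 234 + 6·192 + 5·70 − 3·51 = 1583
  E = 84 − 3·192 + 51 + 2·1583 = 2725
Option 2 (C := 34, V + 4):
  T = 142
  V = 70 + 4 = 74
  C = 34
  Y = 234 + 6·142 + 5·74 − 3·34 = 1354
  E = 84 − 3·142 + 34 + 2·1354 = 2400
Option 3 (Y := 188):
  T = 142
  V = 70
  C = 51
  Y = 188
  E = 84 − 3·142 + 51 + 2·188 = 85
Comparing — Option 1: E=2725, Option 2: E=2400, Option 3: E=85. Lowest is 85 (Option 3).

85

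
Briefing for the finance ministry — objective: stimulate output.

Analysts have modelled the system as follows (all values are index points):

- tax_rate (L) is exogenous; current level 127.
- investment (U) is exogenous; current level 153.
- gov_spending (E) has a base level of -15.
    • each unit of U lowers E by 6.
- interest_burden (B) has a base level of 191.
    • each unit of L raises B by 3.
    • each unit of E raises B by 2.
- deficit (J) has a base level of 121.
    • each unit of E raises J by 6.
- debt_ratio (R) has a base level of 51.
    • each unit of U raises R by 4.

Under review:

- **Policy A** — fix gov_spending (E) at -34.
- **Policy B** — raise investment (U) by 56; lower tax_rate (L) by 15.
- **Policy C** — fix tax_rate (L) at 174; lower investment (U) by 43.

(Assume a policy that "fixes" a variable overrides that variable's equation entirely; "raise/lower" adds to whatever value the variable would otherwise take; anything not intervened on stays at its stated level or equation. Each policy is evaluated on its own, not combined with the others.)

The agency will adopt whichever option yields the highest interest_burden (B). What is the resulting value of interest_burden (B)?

504

Policy A (E := -34):
  L = 127
  U = 153
  E = -34
  B = 191 + 3·127 + 2·(-34) = 504
Policy B (U + 56, L − 15):
  L = 127 − 15 = 112
  U = 153 + 56 = 209
  E = -15 − 6·209 = -1269
  B = 191 + 3·112 + 2·(-1269) = -2011
Policy C (L := 174, U − 43):
  L = 174
  U = 153 − 43 = 110
  E = -15 − 6·110 = -675
  B = 191 + 3·174 + 2·(-675) = -637
Comparing — Policy A: B=504, Policy B: B=-2011, Policy C: B=-637. Highest is 504 (Policy A).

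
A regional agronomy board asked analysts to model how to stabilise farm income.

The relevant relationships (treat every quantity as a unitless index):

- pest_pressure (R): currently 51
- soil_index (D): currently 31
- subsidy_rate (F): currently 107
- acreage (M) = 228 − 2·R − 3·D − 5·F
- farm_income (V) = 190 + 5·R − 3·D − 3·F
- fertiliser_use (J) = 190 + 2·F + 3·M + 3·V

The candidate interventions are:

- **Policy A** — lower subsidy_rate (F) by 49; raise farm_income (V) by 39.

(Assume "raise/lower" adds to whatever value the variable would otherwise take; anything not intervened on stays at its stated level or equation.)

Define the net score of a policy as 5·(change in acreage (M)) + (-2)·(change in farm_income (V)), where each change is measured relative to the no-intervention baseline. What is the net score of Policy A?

853

Baseline:
  R = 51
  D = 31
  F = 107
  M = 228 − 2·51 − 3·31 − 5·107 = -502
  V = 190 + 5·51 − 3·31 − 3·107 = 31
Policy A (F − 49, V + 39):
  R = 51
  D = 31
  F = 107 − 49 = 58
  M = 228 − 2·51 − 3·31 − 5·58 = -257
  V = 190 + 5·51 − 3·31 − 3·58 (+39 from intervention) = 217
ΔM = -257 − (-502) = 245; ΔV = 217 − 31 = 186
Score = 5·245 + (-2)·186 = 853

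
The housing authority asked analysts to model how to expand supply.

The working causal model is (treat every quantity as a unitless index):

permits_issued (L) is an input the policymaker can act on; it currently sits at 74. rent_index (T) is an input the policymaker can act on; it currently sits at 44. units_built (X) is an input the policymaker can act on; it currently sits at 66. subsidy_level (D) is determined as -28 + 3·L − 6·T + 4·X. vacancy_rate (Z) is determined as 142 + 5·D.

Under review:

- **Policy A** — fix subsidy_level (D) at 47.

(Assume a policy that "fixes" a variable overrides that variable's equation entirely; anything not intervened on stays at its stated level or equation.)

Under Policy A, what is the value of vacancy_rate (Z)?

Policy A (D := 47):
  L = 74
  T = 44
  X = 66
  D = 47
  Z = 142 + 5·47 = 377

377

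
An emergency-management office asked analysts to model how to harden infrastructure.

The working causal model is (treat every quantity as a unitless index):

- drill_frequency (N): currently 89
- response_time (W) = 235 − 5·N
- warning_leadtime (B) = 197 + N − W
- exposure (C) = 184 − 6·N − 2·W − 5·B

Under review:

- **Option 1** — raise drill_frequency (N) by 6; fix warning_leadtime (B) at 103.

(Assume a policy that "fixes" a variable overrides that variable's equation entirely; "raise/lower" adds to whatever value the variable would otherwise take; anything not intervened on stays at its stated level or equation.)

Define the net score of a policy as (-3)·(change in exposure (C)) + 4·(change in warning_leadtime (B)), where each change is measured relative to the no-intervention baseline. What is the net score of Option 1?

Baseline:
  N = 89
  W = 235 − 5·89 = -210
  B = 197 + 89 − (-210) = 496
  C = 184 − 6·89 − 2·(-210) − 5·496 = -2410
Option 1 (N + 6, B := 103):
  N = 89 + 6 = 95
  W = 235 − 5·95 = -240
  B = 103
  C = 184 − 6·95 − 2·(-240) − 5·103 = -421
ΔC = -421 − (-2410) = 1989; ΔB = 103 − 496 = -393
Score = (-3)·1989 + 4·(-393) = -7539

-7539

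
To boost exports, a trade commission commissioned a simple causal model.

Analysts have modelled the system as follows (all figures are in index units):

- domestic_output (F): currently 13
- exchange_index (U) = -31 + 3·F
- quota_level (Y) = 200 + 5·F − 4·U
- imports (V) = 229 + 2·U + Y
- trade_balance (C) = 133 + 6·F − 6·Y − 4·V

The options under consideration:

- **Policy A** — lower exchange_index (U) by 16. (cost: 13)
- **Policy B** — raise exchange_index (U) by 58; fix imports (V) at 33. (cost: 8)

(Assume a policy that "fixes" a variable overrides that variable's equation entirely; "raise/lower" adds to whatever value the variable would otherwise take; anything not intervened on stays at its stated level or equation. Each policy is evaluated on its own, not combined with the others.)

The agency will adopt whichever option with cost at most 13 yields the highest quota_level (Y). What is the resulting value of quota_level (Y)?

Policy A (U − 16):
  F = 13
  U = -31 + 3·13 (−16 from intervention) = -8
  Y = 200 + 5·13 − 4·(-8) = 297
Policy B (U + 58, V := 33):
  F = 13
  U = -31 + 3·13 (+58 from intervention) = 66
  Y = 200 + 5·13 − 4·66 = 1
Comparing — Policy A: Y=297, Policy B: Y=1. Highest is 297 (Policy A).

297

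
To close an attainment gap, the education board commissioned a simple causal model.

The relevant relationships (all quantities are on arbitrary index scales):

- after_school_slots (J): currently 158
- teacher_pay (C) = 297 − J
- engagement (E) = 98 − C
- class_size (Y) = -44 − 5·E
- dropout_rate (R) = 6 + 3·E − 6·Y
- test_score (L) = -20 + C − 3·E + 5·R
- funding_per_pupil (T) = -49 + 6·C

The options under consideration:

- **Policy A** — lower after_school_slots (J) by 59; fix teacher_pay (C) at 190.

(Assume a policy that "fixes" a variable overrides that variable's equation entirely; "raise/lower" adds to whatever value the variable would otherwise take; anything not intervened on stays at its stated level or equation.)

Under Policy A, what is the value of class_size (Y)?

416

Policy A (J − 59, C := 190):
  J = 158 − 59 = 99
  C = 190
  E = 98 − 190 = -92
  Y = -44 − 5·(-92) = 416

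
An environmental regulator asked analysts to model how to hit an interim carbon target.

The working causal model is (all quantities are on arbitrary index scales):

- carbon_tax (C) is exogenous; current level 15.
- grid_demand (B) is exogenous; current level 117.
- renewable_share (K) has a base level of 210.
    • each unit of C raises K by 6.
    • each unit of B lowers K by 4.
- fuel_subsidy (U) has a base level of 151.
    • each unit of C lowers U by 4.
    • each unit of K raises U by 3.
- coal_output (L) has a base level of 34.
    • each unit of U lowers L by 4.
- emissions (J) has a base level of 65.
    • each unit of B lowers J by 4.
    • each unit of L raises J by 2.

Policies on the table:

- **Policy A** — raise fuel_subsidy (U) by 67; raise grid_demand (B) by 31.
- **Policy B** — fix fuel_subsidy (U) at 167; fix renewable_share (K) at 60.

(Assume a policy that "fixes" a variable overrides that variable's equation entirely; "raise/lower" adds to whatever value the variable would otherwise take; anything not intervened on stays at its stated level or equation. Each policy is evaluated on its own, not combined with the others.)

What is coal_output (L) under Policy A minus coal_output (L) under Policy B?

3540

Policy A (U + 67, B + 31):
  C = 15
  B = 117 + 31 = 148
  K = 210 + 6·15 − 4·148 = -292
  U = 151 − 4·15 + 3·(-292) (+67 from intervention) = -718
  L = 34 − 4·(-718) = 2906
Policy B (U := 167, K := 60):
  C = 15
  B = 117
  K = 60
  U = 167
  L = 34 − 4·167 = -634
L: 2906 − (-634) = 3540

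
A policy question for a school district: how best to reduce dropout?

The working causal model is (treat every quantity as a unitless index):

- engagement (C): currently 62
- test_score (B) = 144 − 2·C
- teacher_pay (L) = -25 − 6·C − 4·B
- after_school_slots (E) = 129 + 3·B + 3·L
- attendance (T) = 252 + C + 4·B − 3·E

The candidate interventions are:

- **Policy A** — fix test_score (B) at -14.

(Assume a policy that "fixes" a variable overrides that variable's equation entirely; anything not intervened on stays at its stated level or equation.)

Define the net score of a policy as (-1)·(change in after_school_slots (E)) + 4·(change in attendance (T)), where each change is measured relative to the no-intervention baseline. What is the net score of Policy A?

Baseline:
  C = 62
  B = 144 − 2·62 = 20
  L = -25 − 6·62 − 4·20 = -477
  E = 129 + 3·20 + 3·(-477) = -1242
  T = 252 + 62 + 4·20 − 3·(-1242) = 4120
Policy A (B := -14):
  C = 62
  B = -14
  L = -25 − 6·62 − 4·(-14) = -341
  E = 129 + 3·(-14) + 3·(-341) = -936
  T = 252 + 62 + 4·(-14) − 3·(-936) = 3066
ΔE = -936 − (-1242) = 306; ΔT = 3066 − 4120 = -1054
Score = (-1)·306 + 4·(-1054) = -4522

-4522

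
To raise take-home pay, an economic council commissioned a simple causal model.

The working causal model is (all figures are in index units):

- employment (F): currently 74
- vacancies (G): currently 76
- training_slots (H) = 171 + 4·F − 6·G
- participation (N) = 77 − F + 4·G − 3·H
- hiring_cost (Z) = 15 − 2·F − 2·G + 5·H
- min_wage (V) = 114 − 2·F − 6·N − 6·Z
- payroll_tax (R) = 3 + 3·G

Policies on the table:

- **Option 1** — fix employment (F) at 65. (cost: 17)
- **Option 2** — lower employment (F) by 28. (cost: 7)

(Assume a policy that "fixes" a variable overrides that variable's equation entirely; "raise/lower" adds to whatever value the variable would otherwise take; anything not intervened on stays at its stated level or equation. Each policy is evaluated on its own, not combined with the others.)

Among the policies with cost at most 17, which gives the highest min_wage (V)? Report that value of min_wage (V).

Option 1 (F := 65):
  F = 65
  G = 76
  H = 171 + 4·65 − 6·76 = -25
  N = 77 − 65 + 4·76 − 3·(-25) = 391
  Z = 15 − 2·65 − 2·76 + 5·(-25) = -392
  V = 114 − 2·65 − 6·391 − 6·(-392) = -10
Option 2 (F − 28):
  F = 74 − 28 = 46
  G = 76
  H = 171 + 4·46 − 6·76 = -101
  N = 77 − 46 + 4·76 − 3·(-101) = 638
  Z = 15 − 2·46 − 2·76 + 5·(-101) = -734
  V = 114 − 2·46 − 6·638 − 6·(-734) = 598
Comparing — Option 1: V=-10, Option 2: V=598. Highest is 598 (Option 2).

598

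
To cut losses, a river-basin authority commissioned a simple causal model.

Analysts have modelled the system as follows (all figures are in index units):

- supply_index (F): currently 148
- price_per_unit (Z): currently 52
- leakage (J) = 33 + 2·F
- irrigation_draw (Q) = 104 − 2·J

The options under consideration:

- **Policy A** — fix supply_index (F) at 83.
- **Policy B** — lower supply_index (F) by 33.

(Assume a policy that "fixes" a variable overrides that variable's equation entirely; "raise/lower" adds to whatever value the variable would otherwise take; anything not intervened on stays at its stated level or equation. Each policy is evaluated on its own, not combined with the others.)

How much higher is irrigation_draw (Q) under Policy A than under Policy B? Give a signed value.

128

Policy A (F := 83):
  F = 83
  J = 33 + 2·83 = 199
  Q = 104 − 2·199 = -294
Policy B (F − 33):
  F = 148 − 33 = 115
  J = 33 + 2·115 = 263
  Q = 104 − 2·263 = -422
Q: -294 − (-422) = 128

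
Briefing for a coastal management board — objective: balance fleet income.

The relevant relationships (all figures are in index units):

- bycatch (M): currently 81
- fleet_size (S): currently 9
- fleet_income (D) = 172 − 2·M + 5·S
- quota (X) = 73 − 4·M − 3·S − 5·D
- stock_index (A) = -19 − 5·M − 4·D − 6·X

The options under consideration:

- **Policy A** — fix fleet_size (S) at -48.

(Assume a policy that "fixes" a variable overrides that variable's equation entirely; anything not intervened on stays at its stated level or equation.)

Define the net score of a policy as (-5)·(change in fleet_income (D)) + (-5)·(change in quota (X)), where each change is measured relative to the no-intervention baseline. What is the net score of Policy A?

-6555

Baseline:
  M = 81
  S = 9
  D = 172 − 2·81 + 5·9 = 55
  X = 73 − 4·81 − 3·9 − 5·55 = -553
Policy A (S := -48):
  M = 81
  S = -48
  D = 172 − 2·81 + 5·(-48) = -230
  X = 73 − 4·81 − 3·(-48) − 5·(-230) = 1043
ΔD = -230 − 55 = -285; ΔX = 1043 − (-553) = 1596
Score = (-5)·(-285) + (-5)·1596 = -6555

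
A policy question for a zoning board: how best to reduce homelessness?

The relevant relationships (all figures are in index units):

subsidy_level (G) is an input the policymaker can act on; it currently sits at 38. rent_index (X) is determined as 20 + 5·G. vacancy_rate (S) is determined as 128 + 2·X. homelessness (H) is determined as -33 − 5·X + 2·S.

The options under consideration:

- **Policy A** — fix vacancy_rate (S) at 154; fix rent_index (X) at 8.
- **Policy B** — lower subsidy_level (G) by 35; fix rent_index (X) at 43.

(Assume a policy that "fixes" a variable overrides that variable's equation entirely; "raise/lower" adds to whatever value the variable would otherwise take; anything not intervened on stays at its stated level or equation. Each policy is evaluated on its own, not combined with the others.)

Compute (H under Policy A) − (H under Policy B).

Policy A (S := 154, X := 8):
  G = 38
  X = 8
  S = 154
  H = -33 − 5·8 + 2·154 = 235
Policy B (G − 35, X := 43):
  G = 38 − 35 = 3
  X = 43
  S = 128 + 2·43 = 214
  H = -33 − 5·43 + 2·214 = 180
H: 235 − 180 = 55

55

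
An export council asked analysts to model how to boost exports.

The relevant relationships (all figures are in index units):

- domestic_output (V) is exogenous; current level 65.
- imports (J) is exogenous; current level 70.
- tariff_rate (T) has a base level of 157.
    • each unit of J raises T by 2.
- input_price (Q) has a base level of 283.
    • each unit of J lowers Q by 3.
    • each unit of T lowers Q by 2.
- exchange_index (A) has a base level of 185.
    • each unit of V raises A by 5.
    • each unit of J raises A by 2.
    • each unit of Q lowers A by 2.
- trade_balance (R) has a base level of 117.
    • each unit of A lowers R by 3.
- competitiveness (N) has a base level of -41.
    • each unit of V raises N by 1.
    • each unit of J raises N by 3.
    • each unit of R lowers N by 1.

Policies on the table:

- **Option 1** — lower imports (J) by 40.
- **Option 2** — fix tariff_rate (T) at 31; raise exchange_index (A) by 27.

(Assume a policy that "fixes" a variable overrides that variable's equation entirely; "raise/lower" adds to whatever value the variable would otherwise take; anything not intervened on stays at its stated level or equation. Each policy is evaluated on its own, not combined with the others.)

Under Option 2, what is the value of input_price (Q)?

Option 2 (T := 31, A + 27):
  J = 70
  T = 31
  Q = 283 − 3·70 − 2·31 = 11

11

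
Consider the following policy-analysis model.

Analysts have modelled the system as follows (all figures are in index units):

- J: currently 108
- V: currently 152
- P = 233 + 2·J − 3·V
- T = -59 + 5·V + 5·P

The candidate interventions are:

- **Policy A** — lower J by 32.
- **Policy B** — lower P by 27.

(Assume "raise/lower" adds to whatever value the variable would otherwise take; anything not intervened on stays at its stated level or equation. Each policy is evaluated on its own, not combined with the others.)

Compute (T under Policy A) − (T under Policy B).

-185

Policy A (J − 32):
  J = 108 − 32 = 76
  V = 152
  P = 233 + 2·76 − 3·152 = -71
  T = -59 + 5·152 + 5·(-71) = 346
Policy B (P − 27):
  J = 108
  V = 152
  P = 233 + 2·108 − 3·152 (−27 from intervention) = -34
  T = -59 + 5·152 + 5·(-34) = 531
T: 346 − 531 = -185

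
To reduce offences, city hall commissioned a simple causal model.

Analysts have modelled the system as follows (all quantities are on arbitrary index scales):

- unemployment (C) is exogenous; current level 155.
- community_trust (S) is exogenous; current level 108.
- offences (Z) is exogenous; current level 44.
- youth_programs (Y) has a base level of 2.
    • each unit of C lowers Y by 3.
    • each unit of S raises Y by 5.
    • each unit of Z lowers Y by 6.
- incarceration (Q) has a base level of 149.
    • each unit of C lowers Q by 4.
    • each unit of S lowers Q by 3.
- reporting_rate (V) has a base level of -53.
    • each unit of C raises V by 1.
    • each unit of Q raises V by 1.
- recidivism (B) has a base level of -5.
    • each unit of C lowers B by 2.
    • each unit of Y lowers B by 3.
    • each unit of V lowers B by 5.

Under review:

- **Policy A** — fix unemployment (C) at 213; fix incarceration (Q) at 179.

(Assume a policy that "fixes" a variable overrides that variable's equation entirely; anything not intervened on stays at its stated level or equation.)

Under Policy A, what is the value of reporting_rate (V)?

339

Policy A (C := 213, Q := 179):
  C = 213
  S = 108
  Q = 179
  V = -53 + 213 + 179 = 339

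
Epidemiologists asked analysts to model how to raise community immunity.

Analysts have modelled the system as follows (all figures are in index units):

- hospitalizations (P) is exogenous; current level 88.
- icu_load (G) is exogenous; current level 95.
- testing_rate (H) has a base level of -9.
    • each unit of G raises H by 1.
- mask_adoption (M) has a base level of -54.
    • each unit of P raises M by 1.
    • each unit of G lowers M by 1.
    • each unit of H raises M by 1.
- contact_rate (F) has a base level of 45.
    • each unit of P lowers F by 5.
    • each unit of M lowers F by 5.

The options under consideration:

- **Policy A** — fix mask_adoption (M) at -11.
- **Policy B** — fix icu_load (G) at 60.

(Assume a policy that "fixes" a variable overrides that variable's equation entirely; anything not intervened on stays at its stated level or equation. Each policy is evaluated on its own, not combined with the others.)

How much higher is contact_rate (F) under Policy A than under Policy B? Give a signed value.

180

Policy A (M := -11):
  P = 88
  G = 95
  H = -9 + 95 = 86
  M = -11
  F = 45 − 5·88 − 5·(-11) = -340
Policy B (G := 60):
  P = 88
  G = 60
  H = -9 + 60 = 51
  M = -54 + 88 − 60 + 51 = 25
  F = 45 − 5·88 − 5·25 = -520
F: -340 − (-520) = 180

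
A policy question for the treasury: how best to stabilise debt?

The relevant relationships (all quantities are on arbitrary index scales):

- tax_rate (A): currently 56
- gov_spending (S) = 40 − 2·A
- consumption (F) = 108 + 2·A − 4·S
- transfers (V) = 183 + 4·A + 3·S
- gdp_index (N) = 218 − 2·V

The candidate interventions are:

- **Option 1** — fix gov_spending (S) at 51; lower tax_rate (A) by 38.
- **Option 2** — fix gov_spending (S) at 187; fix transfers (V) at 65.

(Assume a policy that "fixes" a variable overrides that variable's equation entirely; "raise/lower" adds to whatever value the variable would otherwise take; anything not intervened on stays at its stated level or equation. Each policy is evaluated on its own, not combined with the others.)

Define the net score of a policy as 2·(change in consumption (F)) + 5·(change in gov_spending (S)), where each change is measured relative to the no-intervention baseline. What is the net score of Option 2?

Baseline:
  A = 56
  S = 40 − 2·56 = -72
  F = 108 + 2·56 − 4·(-72) = 508
Option 2 (S := 187, V := 65):
  A = 56
  S = 187
  F = 108 + 2·56 − 4·187 = -528
ΔF = -528 − 508 = -1036; ΔS = 187 − (-72) = 259
Score = 2·(-1036) + 5·259 = -777

-777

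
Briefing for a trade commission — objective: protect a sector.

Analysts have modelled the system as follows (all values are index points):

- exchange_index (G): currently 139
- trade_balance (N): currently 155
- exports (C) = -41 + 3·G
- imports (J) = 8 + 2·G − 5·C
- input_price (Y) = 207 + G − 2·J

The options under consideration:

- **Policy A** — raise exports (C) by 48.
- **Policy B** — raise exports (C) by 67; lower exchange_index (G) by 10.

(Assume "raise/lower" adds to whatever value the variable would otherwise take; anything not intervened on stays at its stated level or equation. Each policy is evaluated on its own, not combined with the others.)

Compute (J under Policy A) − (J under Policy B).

Policy A (C + 48):
  G = 139
  C = -41 + 3·139 (+48 from intervention) = 424
  J = 8 + 2·139 − 5·424 = -1834
Policy B (C + 67, G − 10):
  G = 139 − 10 = 129
  C = -41 + 3·129 (+67 from intervention) = 413
  J = 8 + 2·129 − 5·413 = -1799
J: -1834 − (-1799) = -35

-35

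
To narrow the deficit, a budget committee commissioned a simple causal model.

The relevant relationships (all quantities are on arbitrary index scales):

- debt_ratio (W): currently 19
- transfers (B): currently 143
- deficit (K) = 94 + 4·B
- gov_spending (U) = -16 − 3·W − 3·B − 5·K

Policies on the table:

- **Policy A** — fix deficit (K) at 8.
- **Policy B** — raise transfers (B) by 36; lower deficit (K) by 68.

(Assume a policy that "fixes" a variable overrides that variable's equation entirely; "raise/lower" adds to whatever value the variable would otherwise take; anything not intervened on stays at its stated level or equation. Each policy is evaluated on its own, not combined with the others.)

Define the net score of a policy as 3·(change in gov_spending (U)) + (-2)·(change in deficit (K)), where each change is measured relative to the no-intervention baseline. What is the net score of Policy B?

-1616

Baseline:
  W = 19
  B = 143
  K = 94 + 4·143 = 666
  U = -16 − 3·19 − 3·143 − 5·666 = -3832
Policy B (B + 36, K − 68):
  W = 19
  B = 143 + 36 = 179
  K = 94 + 4·179 (−68 from intervention) = 742
  U = -16 − 3·19 − 3·179 − 5·742 = -4320
ΔU = -4320 − (-3832) = -488; ΔK = 742 − 666 = 76
Score = 3·(-488) + (-2)·76 = -1616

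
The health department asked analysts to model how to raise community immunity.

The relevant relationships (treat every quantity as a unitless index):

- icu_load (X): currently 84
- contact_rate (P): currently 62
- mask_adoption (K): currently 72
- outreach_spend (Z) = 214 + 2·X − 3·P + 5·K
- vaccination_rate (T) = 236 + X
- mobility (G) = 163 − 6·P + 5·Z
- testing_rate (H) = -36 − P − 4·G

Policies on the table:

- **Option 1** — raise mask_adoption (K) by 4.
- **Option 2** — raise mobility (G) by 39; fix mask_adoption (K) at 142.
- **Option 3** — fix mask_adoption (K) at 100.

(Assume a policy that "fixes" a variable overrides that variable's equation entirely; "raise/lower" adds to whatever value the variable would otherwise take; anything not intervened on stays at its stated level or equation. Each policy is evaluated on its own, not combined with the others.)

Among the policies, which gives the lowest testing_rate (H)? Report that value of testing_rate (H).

-17538

Option 1 (K + 4):
  X = 84
  P = 62
  K = 72 + 4 = 76
  Z = 214 + 2·84 − 3·62 + 5·76 = 576
  G = 163 − 6·62 + 5·576 = 2671
  H = -36 − 62 − 4·2671 = -10782
Option 2 (G + 39, K := 142):
  X = 84
  P = 62
  K = 142
  Z = 214 + 2·84 − 3·62 + 5·142 = 906
  G = 163 − 6·62 + 5·906 (+39 from intervention) = 4360
  H = -36 − 62 − 4·4360 = -17538
Option 3 (K := 100):
  X = 84
  P = 62
  K = 100
  Z = 214 + 2·84 − 3·62 + 5·100 = 696
  G = 163 − 6·62 + 5·696 = 3271
  H = -36 − 62 − 4·3271 = -13182
Comparing — Option 1: H=-10782, Option 2: H=-17538, Option 3: H=-13182. Lowest is -17538 (Option 2).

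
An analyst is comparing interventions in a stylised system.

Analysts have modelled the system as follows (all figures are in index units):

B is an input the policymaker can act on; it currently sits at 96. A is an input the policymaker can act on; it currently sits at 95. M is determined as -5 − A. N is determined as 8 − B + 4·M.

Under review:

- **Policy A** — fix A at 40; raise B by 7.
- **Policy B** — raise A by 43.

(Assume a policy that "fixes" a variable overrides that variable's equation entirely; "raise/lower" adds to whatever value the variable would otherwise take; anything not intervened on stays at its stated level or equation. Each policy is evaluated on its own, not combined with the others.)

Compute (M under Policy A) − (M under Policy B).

Policy A (A := 40, B + 7):
  A = 40
  M = -5 − 40 = -45
Policy B (A + 43):
  A = 95 + 43 = 138
  M = -5 − 138 = -143
M: -45 − (-143) = 98

98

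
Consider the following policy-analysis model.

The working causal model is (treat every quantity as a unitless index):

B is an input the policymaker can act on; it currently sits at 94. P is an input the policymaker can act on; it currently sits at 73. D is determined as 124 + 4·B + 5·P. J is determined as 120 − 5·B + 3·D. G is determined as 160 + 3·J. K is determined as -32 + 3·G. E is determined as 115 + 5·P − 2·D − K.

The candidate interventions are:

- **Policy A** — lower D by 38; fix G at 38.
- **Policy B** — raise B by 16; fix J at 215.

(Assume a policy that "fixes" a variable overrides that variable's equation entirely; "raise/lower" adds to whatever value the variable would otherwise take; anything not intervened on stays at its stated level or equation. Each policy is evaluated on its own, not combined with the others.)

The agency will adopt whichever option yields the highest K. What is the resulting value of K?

Policy A (D − 38, G := 38):
  B = 94
  P = 73
  D = 124 + 4·94 + 5·73 (−38 from intervention) = 827
  J = 120 − 5·94 + 3·827 = 2131
  G = 38
  K = -32 + 3·38 = 82
Policy B (B + 16, J := 215):
  B = 94 + 16 = 110
  P = 73
  D = 124 + 4·110 + 5·73 = 929
  J = 215
  G = 160 + 3·215 = 805
  K = -32 + 3·805 = 2383
Comparing — Policy A: K=82, Policy B: K=2383. Highest is 2383 (Policy B).

2383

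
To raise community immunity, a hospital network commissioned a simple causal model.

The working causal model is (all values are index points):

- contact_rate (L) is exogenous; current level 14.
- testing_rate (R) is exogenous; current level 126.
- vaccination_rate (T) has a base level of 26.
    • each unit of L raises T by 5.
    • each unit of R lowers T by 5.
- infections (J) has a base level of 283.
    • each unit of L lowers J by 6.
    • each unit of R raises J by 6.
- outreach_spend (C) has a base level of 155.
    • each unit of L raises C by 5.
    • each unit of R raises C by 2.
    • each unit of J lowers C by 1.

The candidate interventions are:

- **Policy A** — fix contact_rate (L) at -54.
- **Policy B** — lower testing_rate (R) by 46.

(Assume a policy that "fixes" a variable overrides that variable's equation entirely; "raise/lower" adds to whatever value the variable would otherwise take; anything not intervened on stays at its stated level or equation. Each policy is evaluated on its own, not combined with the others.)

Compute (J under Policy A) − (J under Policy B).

684

Policy A (L := -54):
  L = -54
  R = 126
  J = 283 − 6·(-54) + 6·126 = 1363
Policy B (R − 46):
  L = 14
  R = 126 − 46 = 80
  J = 283 − 6·14 + 6·80 = 679
J: 1363 − 679 = 684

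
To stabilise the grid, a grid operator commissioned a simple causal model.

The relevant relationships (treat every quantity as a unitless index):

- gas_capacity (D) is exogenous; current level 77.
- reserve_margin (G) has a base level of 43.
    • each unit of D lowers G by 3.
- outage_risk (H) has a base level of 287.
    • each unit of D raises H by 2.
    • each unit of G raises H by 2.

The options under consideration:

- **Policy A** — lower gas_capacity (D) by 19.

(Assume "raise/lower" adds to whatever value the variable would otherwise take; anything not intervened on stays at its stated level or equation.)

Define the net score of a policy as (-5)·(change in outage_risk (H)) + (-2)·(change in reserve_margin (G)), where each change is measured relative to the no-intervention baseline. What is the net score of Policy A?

-494

Baseline:
  D = 77
  G = 43 − 3·77 = -188
  H = 287 + 2·77 + 2·(-188) = 65
Policy A (D − 19):
  D = 77 − 19 = 58
  G = 43 − 3·58 = -131
  H = 287 + 2·58 + 2·(-131) = 141
ΔH = 141 − 65 = 76; ΔG = -131 − (-188) = 57
Score = (-5)·76 + (-2)·57 = -494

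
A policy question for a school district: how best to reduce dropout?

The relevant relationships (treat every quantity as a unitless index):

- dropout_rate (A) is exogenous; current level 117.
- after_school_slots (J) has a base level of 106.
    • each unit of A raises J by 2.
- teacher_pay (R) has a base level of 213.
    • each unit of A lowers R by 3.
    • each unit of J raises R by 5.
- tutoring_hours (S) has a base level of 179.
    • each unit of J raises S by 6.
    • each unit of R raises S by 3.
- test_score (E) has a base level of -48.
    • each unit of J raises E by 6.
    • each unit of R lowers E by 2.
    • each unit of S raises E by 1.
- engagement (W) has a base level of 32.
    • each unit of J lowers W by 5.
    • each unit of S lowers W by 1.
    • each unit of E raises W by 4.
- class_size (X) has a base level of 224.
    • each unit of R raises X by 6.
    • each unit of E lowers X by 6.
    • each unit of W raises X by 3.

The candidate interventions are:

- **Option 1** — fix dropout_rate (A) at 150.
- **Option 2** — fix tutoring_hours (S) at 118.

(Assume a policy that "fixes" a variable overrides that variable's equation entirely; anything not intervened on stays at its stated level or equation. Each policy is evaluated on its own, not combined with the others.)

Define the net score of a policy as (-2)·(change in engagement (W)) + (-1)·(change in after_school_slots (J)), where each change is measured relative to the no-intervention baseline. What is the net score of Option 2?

40722

Baseline:
  A = 117
  J = 106 + 2·117 = 340
  R = 213 − 3·117 + 5·340 = 1562
  S = 179 + 6·340 + 3·1562 = 6905
  E = -48 + 6·340 − 2·1562 + 6905 = 5773
  W = 32 − 5·340 − 6905 + 4·5773 = 14519
Option 2 (S := 118):
  A = 117
  J = 106 + 2·117 = 340
  R = 213 − 3·117 + 5·340 = 1562
  S = 118
  E = -48 + 6·340 − 2·1562 + 118 = -1014
  W = 32 − 5·340 − 118 + 4·(-1014) = -5842
ΔW = -5842 − 14519 = -20361; ΔJ = 340 − 340 = 0
Score = (-2)·(-20361) + (-1)·0 = 40722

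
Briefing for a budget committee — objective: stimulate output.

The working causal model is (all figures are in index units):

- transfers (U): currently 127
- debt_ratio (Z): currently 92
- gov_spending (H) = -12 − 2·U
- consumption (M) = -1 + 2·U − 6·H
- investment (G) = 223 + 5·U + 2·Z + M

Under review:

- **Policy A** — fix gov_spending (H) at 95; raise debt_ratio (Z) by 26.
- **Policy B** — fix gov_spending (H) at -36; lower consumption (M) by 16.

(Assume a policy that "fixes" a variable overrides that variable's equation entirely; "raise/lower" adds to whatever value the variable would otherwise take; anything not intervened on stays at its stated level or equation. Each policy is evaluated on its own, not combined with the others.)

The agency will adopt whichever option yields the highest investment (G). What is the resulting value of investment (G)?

Policy A (H := 95, Z + 26):
  U = 127
  Z = 92 + 26 = 118
  H = 95
  M = -1 + 2·127 − 6·95 = -317
  G = 223 + 5·127 + 2·118 + (-317) = 777
Policy B (H := -36, M − 16):
  U = 127
  Z = 92
  H = -36
  M = -1 + 2·127 − 6·(-36) (−16 from intervention) = 453
  G = 223 + 5·127 + 2·92 + 453 = 1495
Comparing — Policy A: G=777, Policy B: G=1495. Highest is 1495 (Policy B).

1495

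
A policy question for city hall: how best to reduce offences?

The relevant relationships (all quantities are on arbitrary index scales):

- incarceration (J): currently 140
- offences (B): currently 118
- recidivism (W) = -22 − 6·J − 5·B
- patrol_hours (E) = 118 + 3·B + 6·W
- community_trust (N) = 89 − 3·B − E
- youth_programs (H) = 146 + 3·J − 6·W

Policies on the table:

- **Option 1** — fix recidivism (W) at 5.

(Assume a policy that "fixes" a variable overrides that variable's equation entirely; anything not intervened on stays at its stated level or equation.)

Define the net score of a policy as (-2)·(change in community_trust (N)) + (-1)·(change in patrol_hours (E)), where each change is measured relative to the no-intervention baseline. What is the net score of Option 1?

8742

Baseline:
  J = 140
  B = 118
  W = -22 − 6·140 − 5·118 = -1452
  E = 118 + 3·118 + 6·(-1452) = -8240
  N = 89 − 3·118 − (-8240) = 7975
Option 1 (W := 5):
  J = 140
  B = 118
  W = 5
  E = 118 + 3·118 + 6·5 = 502
  N = 89 − 3·118 − 502 = -767
ΔN = -767 − 7975 = -8742; ΔE = 502 − (-8240) = 8742
Score = (-2)·(-8742) + (-1)·8742 = 8742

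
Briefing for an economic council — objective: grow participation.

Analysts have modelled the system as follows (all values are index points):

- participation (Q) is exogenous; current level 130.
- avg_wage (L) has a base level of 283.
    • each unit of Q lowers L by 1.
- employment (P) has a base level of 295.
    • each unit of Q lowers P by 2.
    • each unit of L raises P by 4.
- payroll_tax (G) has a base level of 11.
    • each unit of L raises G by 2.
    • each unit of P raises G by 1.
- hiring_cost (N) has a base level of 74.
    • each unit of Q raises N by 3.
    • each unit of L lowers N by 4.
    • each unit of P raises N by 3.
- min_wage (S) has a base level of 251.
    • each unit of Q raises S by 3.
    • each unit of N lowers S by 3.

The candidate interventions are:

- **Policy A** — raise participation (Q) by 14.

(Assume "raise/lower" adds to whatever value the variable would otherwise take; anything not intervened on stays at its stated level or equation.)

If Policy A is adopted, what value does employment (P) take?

Policy A (Q + 14):
  Q = 130 + 14 = 144
  L = 283 − 144 = 139
  P = 295 − 2·144 + 4·139 = 563

563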